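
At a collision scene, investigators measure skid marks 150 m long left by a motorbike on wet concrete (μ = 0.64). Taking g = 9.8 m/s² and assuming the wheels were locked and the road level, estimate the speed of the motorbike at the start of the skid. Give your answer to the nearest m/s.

Deceleration a = μg = 0.64 × 9.8 = 6.272 m/s².
v = √(2a·d) = √(2 × 6.272 × 150) = √1881.600 = 43.3774 m/s.

Initial speed ≈ 43 m/s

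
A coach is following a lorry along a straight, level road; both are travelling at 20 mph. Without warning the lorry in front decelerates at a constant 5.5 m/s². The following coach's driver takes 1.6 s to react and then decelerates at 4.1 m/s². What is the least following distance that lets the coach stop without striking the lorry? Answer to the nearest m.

20 mph × 0.44704 = 8.9408 m/s.
Leader travels v²/(2a_L) = 79.938 / 11.000 = 7.267 m before stopping.
Follower covers v·t_r = 8.9408 × 1.6 = 14.305 m while reacting, then v²/(2a_F) = 79.938 / 8.200 = 9.749 m while braking, for a total of 14.305 + 9.749 = 24.054 m.
Since a_F ≤ a_L and the follower starts braking later, the follower is never slower than the leader, so the closest approach is when both have stopped.
Minimum gap = 24.054 − 7.267 = 16.787 m.

Minimum gap ≈ 17 m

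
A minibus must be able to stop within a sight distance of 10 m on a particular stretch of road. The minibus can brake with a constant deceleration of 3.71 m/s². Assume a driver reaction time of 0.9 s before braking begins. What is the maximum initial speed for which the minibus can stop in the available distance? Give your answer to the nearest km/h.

Maximum speed ≈ 21 km/h

Stopping distance: v·t_r + v²/(2a) = 10 with t_r = 0.9 s and a = 3.710 m/s².
So v² + 6.678 v − 74.20 = 0.
Positive root: v = −a·t_r + √((a·t_r)² + 2a·d) = −3.339 + √(11.149 + 74.20) = 5.8995 m/s.
5.8995 m/s × 3.6 = 21.238 km/h.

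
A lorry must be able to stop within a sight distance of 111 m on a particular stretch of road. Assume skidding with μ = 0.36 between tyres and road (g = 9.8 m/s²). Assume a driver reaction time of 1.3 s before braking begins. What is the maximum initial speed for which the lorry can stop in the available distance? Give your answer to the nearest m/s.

a = μg = 0.36 × 9.8 = 3.528 m/s².
Stopping distance: v·t_r + v²/(2a) = 111 with t_r = 1.3 s and a = 3.528 m/s².
So v² + 9.173 v − 783.22 = 0.
Positive root: v = −a·t_r + √((a·t_r)² + 2a·d) = −4.586 + √(21.031 + 783.22) = 23.7733 m/s.

Maximum speed ≈ 24 m/s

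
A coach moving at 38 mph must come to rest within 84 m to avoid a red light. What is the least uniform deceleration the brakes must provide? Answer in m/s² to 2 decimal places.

Required deceleration ≈ 1.72 m/s²

38 mph × 0.44704 = 16.9875 m/s.
v² = 2a·d ⇒ a = v²/(2d) = 16.9875² / (2 × 84.000) = 288.575 / 168.000 = 1.7177 m/s².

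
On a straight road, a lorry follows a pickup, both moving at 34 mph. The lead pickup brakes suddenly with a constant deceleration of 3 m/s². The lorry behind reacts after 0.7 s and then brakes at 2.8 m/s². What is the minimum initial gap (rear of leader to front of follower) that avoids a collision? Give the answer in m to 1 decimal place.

Minimum gap ≈ 13.4 m

34 mph × 0.44704 = 15.1994 m/s.
Leader travels v²/(2a_L) = 231.022 / 6.000 = 38.504 m before stopping.
Follower covers v·t_r = 15.1994 × 0.7 = 10.640 m while reacting, then v²/(2a_F) = 231.022 / 5.600 = 41.254 m while braking, for a total of 10.640 + 41.254 = 51.894 m.
Since a_F ≤ a_L and the follower starts braking later, the follower is never slower than the leader, so the closest approach is when both have stopped.
Minimum gap = 51.894 − 38.504 = 13.390 m.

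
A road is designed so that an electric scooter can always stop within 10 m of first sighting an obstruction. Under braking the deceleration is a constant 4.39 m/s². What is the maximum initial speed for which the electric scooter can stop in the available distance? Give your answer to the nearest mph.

Maximum speed ≈ 21 mph

v²/(2a) = d ⇒ v = √(2 × 4.390 × 10) = √87.80 = 9.3702 m/s.
9.3702 m/s ÷ 0.44704 = 20.961 mph.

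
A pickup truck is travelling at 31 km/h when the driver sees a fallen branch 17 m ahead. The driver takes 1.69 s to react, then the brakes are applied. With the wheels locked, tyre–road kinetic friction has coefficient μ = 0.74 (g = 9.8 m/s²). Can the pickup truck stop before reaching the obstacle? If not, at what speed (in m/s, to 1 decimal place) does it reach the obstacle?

No — it strikes the obstacle at 6.2 m/s

31 km/h ÷ 3.6 = 8.6111 m/s.
a = μg = 0.74 × 9.8 = 7.252 m/s².
Reaction distance = 8.6111 × 1.69 = 14.553 m.
Braking distance needed to stop: v²/(2a) = 74.151 / 14.504 = 5.112 m, so total needed = 14.553 + 5.112 = 19.665 m > 17 m — it cannot stop.
Distance remaining when braking begins: 17 − 14.553 = 2.447 m.
v² = v₀² − 2a·d = 74.151 − 2 × 7.252 × 2.447 = 38.660 m²/s².
v = √38.660 = 6.218 m/s.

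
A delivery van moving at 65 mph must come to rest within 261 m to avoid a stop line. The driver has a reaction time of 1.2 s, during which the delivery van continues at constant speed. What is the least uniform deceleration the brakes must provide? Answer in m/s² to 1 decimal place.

65 mph × 0.44704 = 29.0576 m/s.
Distance covered during reaction = 29.0576 × 1.2 = 34.869 m.
Distance available for braking: 261 − 34.869 = 226.131 m.
v² = 2a·d ⇒ a = v²/(2d) = 29.0576² / (2 × 226.131) = 844.344 / 452.262 = 1.8669 m/s².

Required deceleration ≈ 1.9 m/s²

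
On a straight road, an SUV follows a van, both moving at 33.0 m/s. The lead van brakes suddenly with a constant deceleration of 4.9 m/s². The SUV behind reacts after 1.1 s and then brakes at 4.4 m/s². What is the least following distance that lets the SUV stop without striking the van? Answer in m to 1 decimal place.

Leader travels v²/(2a_L) = 1089.000 / 9.800 = 111.122 m before stopping.
Follower covers v·t_r = 33.0000 × 1.1 = 36.300 m while reacting, then v²/(2a_F) = 1089.000 / 8.800 = 123.750 m while braking, for a total of 36.300 + 123.750 = 160.050 m.
Since a_F ≤ a_L and the follower starts braking later, the follower is never slower than the leader, so the closest approach is when both have stopped.
Minimum gap = 160.050 − 111.122 = 48.928 m.

Minimum gap ≈ 48.9 m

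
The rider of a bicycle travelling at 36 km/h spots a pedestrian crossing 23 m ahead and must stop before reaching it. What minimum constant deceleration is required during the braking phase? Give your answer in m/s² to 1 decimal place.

36 km/h ÷ 3.6 = 10.0000 m/s.
v² = 2a·d ⇒ a = v²/(2d) = 10.0000² / (2 × 23.000) = 100.000 / 46.000 = 2.1739 m/s².

Required deceleration ≈ 2.2 m/s²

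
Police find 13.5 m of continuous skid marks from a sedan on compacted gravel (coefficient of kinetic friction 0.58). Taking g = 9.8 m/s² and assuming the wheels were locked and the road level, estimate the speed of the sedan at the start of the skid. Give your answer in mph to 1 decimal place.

Deceleration a = μg = 0.58 × 9.8 = 5.684 m/s².
v = √(2a·d) = √(2 × 5.684 × 13.5) = √153.468 = 12.3882 m/s.
= 12.3882 ÷ 0.44704 = 27.712 mph.

Initial speed ≈ 27.7 mph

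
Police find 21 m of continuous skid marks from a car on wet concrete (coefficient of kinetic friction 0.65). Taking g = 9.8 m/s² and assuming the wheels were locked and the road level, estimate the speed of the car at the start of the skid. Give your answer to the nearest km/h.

Initial speed ≈ 59 km/h

Deceleration a = μg = 0.65 × 9.8 = 6.370 m/s².
v = √(2a·d) = √(2 × 6.370 × 21) = √267.540 = 16.3567 m/s.
= 16.3567 × 3.6 = 58.884 km/h.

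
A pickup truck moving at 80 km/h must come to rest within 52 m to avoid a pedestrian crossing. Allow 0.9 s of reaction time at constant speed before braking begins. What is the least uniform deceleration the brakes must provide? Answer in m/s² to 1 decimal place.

Required deceleration ≈ 7.7 m/s²

80 km/h ÷ 3.6 = 22.2222 m/s.
Distance covered during reaction = 22.2222 × 0.9 = 20.000 m.
Distance available for braking: 52 − 20.000 = 32.000 m.
v² = 2a·d ⇒ a = v²/(2d) = 22.2222² / (2 × 32.000) = 493.826 / 64.000 = 7.7160 m/s².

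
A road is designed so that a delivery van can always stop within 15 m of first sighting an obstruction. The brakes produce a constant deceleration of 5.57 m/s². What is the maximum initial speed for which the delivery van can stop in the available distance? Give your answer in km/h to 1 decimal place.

v²/(2a) = d ⇒ v = √(2 × 5.570 × 15) = √167.10 = 12.9267 m/s.
12.9267 m/s × 3.6 = 46.536 km/h.

Maximum speed ≈ 46.5 km/h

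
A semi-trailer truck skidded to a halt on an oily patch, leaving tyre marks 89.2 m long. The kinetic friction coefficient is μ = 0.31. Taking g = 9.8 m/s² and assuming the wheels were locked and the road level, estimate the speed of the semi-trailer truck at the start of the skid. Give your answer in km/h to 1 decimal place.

Deceleration a = μg = 0.31 × 9.8 = 3.038 m/s².
v = √(2a·d) = √(2 × 3.038 × 89.2) = √541.979 = 23.2804 m/s.
= 23.2804 × 3.6 = 83.809 km/h.

Initial speed ≈ 83.8 km/h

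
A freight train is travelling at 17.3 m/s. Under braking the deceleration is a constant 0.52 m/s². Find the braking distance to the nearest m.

Braking distance ≈ 288 m

Braking distance = v²/(2a) = 17.3000² / (2 × 0.520) = 299.290 / 1.040 = 287.779 m.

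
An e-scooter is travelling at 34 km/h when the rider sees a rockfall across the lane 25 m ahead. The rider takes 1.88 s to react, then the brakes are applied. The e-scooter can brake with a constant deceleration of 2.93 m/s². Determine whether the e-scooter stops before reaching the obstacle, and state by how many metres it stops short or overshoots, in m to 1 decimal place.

34 km/h ÷ 3.6 = 9.4444 m/s.
Reaction distance = 9.4444 × 1.88 = 17.755 m.
Braking distance = v²/(2a) = 89.197 / 5.860 = 15.221 m.
Total stopping distance = 17.755 + 15.221 = 32.976 m, vs 25 m available — it cannot stop in time and overshoots by 32.976 − 25 = 7.976 m.

No — it overshoots by 8.0 m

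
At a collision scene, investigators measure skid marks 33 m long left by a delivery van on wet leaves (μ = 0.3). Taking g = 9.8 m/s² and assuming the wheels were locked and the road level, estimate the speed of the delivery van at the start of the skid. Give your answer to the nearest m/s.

Deceleration a = μg = 0.3 × 9.8 = 2.940 m/s².
v = √(2a·d) = √(2 × 2.940 × 33) = √194.040 = 13.9298 m/s.

Initial speed ≈ 14 m/s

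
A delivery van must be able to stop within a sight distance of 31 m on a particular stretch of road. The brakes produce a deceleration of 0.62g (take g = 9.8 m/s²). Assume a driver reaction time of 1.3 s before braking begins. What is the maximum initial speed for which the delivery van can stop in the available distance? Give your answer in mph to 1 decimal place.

Maximum speed ≈ 29.2 mph

a = 0.62 × 9.8 = 6.076 m/s².
Stopping distance: v·t_r + v²/(2a) = 31 with t_r = 1.3 s and a = 6.076 m/s².
So v² + 15.798 v − 376.71 = 0.
Positive root: v = −a·t_r + √((a·t_r)² + 2a·d) = −7.899 + √(62.394 + 376.71) = 13.0558 m/s.
13.0558 m/s ÷ 0.44704 = 29.205 mph.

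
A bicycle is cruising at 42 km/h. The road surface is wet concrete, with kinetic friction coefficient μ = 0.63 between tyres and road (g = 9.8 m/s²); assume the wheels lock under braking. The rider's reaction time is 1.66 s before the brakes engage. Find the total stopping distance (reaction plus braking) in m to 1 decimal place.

42 km/h ÷ 3.6 = 11.6667 m/s.
a = μg = 0.63 × 9.8 = 6.174 m/s².
Reaction distance = v·t_r = 11.6667 × 1.66 = 19.367 m.
Braking distance = v²/(2a) = 11.6667² / (2 × 6.174) = 136.112 / 12.348 = 11.023 m.
Total = 19.367 + 11.023 = 30.390 m.

Total stopping distance ≈ 30.4 m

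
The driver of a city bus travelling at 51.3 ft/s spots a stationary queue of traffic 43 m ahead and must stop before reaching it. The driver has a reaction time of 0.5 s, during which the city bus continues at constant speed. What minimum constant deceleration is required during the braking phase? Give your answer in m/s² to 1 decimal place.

51.3 ft/s × 0.3048 = 15.6362 m/s.
Distance covered during reaction = 15.6362 × 0.5 = 7.818 m.
Distance available for braking: 43 − 7.818 = 35.182 m.
v² = 2a·d ⇒ a = v²/(2d) = 15.6362² / (2 × 35.182) = 244.491 / 70.364 = 3.4747 m/s².

Required deceleration ≈ 3.5 m/s²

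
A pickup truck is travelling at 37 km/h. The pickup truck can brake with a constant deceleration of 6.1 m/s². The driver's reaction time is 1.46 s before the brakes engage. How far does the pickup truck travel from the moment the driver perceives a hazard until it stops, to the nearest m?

37 km/h ÷ 3.6 = 10.2778 m/s.
Reaction distance = v·t_r = 10.2778 × 1.46 = 15.006 m.
Braking distance = v²/(2a) = 10.2778² / (2 × 6.100) = 105.633 / 12.200 = 8.658 m.
Total = 15.006 + 8.658 = 23.664 m.

Total stopping distance ≈ 24 m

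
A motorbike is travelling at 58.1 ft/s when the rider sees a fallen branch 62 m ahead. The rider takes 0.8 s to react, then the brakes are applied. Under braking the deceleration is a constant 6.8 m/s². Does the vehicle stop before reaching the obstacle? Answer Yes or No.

58.1 ft/s × 0.3048 = 17.7089 m/s.
Reaction distance = 17.7089 × 0.8 = 14.167 m.
Braking distance = v²/(2a) = 313.605 / 13.600 = 23.059 m.
Total stopping distance = 14.167 + 23.059 = 37.226 m, vs 62 m available — it stops with 62 − 37.226 = 24.774 m to spare.

Yes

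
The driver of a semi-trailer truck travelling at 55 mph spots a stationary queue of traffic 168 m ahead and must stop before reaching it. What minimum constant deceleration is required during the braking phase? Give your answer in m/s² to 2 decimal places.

55 mph × 0.44704 = 24.5872 m/s.
v² = 2a·d ⇒ a = v²/(2d) = 24.5872² / (2 × 168.000) = 604.530 / 336.000 = 1.7992 m/s².

Required deceleration ≈ 1.80 m/s²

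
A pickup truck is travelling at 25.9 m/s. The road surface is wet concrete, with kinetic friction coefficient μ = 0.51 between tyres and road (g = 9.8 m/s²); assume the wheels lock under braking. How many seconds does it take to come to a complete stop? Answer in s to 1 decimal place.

a = μg = 0.51 × 9.8 = 4.998 m/s².
Braking time = v/a = 25.9000 / 4.998 = 5.182 s.

Braking time ≈ 5.2 s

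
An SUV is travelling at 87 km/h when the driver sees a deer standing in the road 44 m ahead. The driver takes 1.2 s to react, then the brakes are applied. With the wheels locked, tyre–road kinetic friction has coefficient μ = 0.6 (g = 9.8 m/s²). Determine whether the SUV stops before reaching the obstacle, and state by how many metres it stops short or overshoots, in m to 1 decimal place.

87 km/h ÷ 3.6 = 24.1667 m/s.
a = μg = 0.6 × 9.8 = 5.880 m/s².
Reaction distance = 24.1667 × 1.2 = 29.000 m.
Braking distance = v²/(2a) = 584.029 / 11.760 = 49.662 m.
Total stopping distance = 29.000 + 49.662 = 78.662 m, vs 44 m available — it cannot stop in time and overshoots by 78.662 − 44 = 34.662 m.

No — it overshoots by 34.7 m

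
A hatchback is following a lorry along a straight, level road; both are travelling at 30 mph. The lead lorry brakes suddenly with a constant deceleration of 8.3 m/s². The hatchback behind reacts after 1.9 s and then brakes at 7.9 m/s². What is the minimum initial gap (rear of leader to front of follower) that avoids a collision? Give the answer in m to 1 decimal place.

Minimum gap ≈ 26.0 m

30 mph × 0.44704 = 13.4112 m/s.
Leader travels v²/(2a_L) = 179.860 / 16.600 = 10.835 m before stopping.
Follower covers v·t_r = 13.4112 × 1.9 = 25.481 m while reacting, then v²/(2a_F) = 179.860 / 15.800 = 11.384 m while braking, for a total of 25.481 + 11.384 = 36.865 m.
Since a_F ≤ a_L and the follower starts braking later, the follower is never slower than the leader, so the closest approach is when both have stopped.
Minimum gap = 36.865 − 10.835 = 26.030 m.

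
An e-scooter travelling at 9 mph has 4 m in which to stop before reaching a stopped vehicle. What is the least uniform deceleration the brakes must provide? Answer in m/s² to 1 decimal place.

9 mph × 0.44704 = 4.0234 m/s.
v² = 2a·d ⇒ a = v²/(2d) = 4.0234² / (2 × 4.000) = 16.188 / 8.000 = 2.0235 m/s².

Required deceleration ≈ 2.0 m/s²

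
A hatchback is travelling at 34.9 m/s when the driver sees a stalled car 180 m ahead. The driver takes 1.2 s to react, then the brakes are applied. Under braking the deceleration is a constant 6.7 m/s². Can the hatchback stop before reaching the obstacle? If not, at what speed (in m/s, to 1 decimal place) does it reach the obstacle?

Yes — it stops about 47.2 m short of the obstacle, so it never reaches it

Reaction distance = 34.9000 × 1.2 = 41.880 m.
Braking distance = v²/(2a) = 1218.010 / 13.400 = 90.896 m.
Total stopping distance = 41.880 + 90.896 = 132.776 m, vs 180 m available — it stops with 180 − 132.776 = 47.224 m to spare.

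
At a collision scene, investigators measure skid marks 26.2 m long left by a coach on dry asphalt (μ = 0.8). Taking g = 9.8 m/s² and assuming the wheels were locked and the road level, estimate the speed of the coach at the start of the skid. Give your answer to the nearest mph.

Initial speed ≈ 45 mph

Deceleration a = μg = 0.8 × 9.8 = 7.840 m/s².
v = √(2a·d) = √(2 × 7.840 × 26.2) = √410.816 = 20.2686 m/s.
= 20.2686 ÷ 0.44704 = 45.340 mph.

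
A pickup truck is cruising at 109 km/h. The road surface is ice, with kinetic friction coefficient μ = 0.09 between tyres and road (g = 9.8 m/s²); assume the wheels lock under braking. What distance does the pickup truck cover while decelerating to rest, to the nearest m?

Braking distance ≈ 520 m

109 km/h ÷ 3.6 = 30.2778 m/s.
a = μg = 0.09 × 9.8 = 0.882 m/s².
Braking distance = v²/(2a) = 30.2778² / (2 × 0.882) = 916.745 / 1.764 = 519.697 m.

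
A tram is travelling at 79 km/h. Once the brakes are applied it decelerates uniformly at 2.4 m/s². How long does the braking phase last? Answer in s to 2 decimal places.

Braking time ≈ 9.14 s

79 km/h ÷ 3.6 = 21.9444 m/s.
Braking time = v/a = 21.9444 / 2.400 = 9.144 s.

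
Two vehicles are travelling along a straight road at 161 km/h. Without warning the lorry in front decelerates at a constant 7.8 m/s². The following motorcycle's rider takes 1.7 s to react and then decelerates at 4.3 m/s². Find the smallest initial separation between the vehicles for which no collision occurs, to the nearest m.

Minimum gap ≈ 180 m

161 km/h ÷ 3.6 = 44.7222 m/s.
Leader travels v²/(2a_L) = 2000.075 / 15.600 = 128.210 m before stopping.
Follower covers v·t_r = 44.7222 × 1.7 = 76.028 m while reacting, then v²/(2a_F) = 2000.075 / 8.600 = 232.567 m while braking, for a total of 76.028 + 232.567 = 308.595 m.
Since a_F ≤ a_L and the follower starts braking later, the follower is never slower than the leader, so the closest approach is when both have stopped.
Minimum gap = 308.595 − 128.210 = 180.385 m.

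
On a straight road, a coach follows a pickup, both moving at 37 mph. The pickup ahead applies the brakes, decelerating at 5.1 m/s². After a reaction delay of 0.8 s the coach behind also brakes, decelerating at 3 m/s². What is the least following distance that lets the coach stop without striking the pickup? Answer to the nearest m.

Minimum gap ≈ 32 m

37 mph × 0.44704 = 16.5405 m/s.
Leader travels v²/(2a_L) = 273.588 / 10.200 = 26.822 m before stopping.
Follower covers v·t_r = 16.5405 × 0.8 = 13.232 m while reacting, then v²/(2a_F) = 273.588 / 6.000 = 45.598 m while braking, for a total of 13.232 + 45.598 = 58.830 m.
Since a_F ≤ a_L and the follower starts braking later, the follower is never slower than the leader, so the closest approach is when both have stopped.
Minimum gap = 58.830 − 26.822 = 32.008 m.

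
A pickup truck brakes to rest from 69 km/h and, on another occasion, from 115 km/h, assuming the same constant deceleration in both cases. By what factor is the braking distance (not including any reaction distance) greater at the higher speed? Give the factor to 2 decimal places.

Braking distance d = v²/(2a), so with a fixed, d ∝ v².
Factor = (115/69)² = 1.6667² = 2.7779.

Factor ≈ 2.78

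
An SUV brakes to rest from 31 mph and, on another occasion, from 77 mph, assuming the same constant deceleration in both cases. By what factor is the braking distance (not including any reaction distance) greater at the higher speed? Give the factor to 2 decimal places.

Braking distance d = v²/(2a), so with a fixed, d ∝ v².
Factor = (77/31)² = 2.4839² = 6.1698.

Factor ≈ 6.17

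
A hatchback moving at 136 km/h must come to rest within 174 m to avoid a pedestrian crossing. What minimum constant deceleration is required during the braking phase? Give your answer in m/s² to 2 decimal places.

136 km/h ÷ 3.6 = 37.7778 m/s.
v² = 2a·d ⇒ a = v²/(2d) = 37.7778² / (2 × 174.000) = 1427.162 / 348.000 = 4.1010 m/s².

Required deceleration ≈ 4.10 m/s²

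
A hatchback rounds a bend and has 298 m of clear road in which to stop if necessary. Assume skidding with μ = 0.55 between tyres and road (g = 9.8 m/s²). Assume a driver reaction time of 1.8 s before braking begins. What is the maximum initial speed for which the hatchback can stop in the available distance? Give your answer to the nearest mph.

a = μg = 0.55 × 9.8 = 5.390 m/s².
Stopping distance: v·t_r + v²/(2a) = 298 with t_r = 1.8 s and a = 5.390 m/s².
So v² + 19.404 v − 3212.44 = 0.
Positive root: v = −a·t_r + √((a·t_r)² + 2a·d) = −9.702 + √(94.129 + 3212.44) = 47.8008 m/s.
47.8008 m/s ÷ 0.44704 = 106.927 mph.

Maximum speed ≈ 107 mph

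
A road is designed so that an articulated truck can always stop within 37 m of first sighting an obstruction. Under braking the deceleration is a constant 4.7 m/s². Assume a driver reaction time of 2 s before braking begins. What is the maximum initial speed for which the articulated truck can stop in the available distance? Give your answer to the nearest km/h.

Maximum speed ≈ 41 km/h

Stopping distance: v·t_r + v²/(2a) = 37 with t_r = 2 s and a = 4.700 m/s².
So v² + 18.800 v − 347.80 = 0.
Positive root: v = −a·t_r + √((a·t_r)² + 2a·d) = −9.400 + √(88.360 + 347.80) = 11.4844 m/s.
11.4844 m/s × 3.6 = 41.344 km/h.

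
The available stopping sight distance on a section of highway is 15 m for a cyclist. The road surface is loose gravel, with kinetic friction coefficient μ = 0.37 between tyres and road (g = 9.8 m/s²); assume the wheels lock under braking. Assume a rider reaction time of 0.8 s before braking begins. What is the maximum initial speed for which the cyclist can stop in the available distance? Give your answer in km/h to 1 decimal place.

a = μg = 0.37 × 9.8 = 3.626 m/s².
Stopping distance: v·t_r + v²/(2a) = 15 with t_r = 0.8 s and a = 3.626 m/s².
So v² + 5.802 v − 108.78 = 0.
Positive root: v = −a·t_r + √((a·t_r)² + 2a·d) = −2.901 + √(8.416 + 108.78) = 7.9247 m/s.
7.9247 m/s × 3.6 = 28.529 km/h.

Maximum speed ≈ 28.5 km/h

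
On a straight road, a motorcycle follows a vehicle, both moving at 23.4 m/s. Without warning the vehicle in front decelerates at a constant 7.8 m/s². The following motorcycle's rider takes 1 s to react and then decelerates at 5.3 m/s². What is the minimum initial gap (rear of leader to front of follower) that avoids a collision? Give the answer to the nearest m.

Minimum gap ≈ 40 m

Leader travels v²/(2a_L) = 547.560 / 15.600 = 35.100 m before stopping.
Follower covers v·t_r = 23.4000 × 1 = 23.400 m while reacting, then v²/(2a_F) = 547.560 / 10.600 = 51.657 m while braking, for a total of 23.400 + 51.657 = 75.057 m.
Since a_F ≤ a_L and the follower starts braking later, the follower is never slower than the leader, so the closest approach is when both have stopped.
Minimum gap = 75.057 − 35.100 = 39.957 m.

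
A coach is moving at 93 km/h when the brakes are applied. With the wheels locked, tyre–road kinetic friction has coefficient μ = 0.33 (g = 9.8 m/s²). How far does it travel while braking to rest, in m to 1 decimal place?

93 km/h ÷ 3.6 = 25.8333 m/s.
a = μg = 0.33 × 9.8 = 3.234 m/s².
Braking distance = v²/(2a) = 25.8333² / (2 × 3.234) = 667.359 / 6.468 = 103.179 m.

Braking distance ≈ 103.2 m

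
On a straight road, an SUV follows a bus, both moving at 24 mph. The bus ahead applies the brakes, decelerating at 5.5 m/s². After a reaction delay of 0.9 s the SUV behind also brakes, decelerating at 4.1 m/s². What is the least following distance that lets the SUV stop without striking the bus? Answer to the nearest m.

24 mph × 0.44704 = 10.7290 m/s.
Leader travels v²/(2a_L) = 115.111 / 11.000 = 10.465 m before stopping.
Follower covers v·t_r = 10.7290 × 0.9 = 9.656 m while reacting, then v²/(2a_F) = 115.111 / 8.200 = 14.038 m while braking, for a total of 9.656 + 14.038 = 23.694 m.
Since a_F ≤ a_L and the follower starts braking later, the follower is never slower than the leader, so the closest approach is when both have stopped.
Minimum gap = 23.694 − 10.465 = 13.229 m.

Minimum gap ≈ 13 m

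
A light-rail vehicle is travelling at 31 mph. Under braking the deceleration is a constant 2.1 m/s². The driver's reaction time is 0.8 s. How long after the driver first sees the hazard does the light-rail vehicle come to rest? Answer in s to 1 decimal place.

Total time ≈ 7.4 s

31 mph × 0.44704 = 13.8582 m/s.
Braking time = v/a = 13.8582 / 2.100 = 6.599 s.
Total = 0.8 + 6.599 = 7.399 s.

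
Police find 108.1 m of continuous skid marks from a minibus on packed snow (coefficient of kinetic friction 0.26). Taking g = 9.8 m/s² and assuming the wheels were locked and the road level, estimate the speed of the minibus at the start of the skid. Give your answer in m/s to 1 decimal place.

Deceleration a = μg = 0.26 × 9.8 = 2.548 m/s².
v = √(2a·d) = √(2 × 2.548 × 108.1) = √550.878 = 23.4708 m/s.

Initial speed ≈ 23.5 m/s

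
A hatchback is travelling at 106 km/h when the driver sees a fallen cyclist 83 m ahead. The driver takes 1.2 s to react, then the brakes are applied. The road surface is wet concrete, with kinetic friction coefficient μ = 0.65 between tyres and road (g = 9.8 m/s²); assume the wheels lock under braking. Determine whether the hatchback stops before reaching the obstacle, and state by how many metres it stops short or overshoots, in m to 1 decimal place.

106 km/h ÷ 3.6 = 29.4444 m/s.
a = μg = 0.65 × 9.8 = 6.370 m/s².
Reaction distance = 29.4444 × 1.2 = 35.333 m.
Braking distance = v²/(2a) = 866.973 / 12.740 = 68.051 m.
Total stopping distance = 35.333 + 68.051 = 103.384 m, vs 83 m available — it cannot stop in time and overshoots by 103.384 − 83 = 20.384 m.

No — it overshoots by 20.4 m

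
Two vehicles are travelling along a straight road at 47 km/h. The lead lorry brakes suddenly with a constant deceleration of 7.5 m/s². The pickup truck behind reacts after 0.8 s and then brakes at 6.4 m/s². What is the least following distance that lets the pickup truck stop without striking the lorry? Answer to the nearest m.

47 km/h ÷ 3.6 = 13.0556 m/s.
Leader travels v²/(2a_L) = 170.449 / 15.000 = 11.363 m before stopping.
Follower covers v·t_r = 13.0556 × 0.8 = 10.444 m while reacting, then v²/(2a_F) = 170.449 / 12.800 = 13.316 m while braking, for a total of 10.444 + 13.316 = 23.760 m.
Since a_F ≤ a_L and the follower starts braking later, the follower is never slower than the leader, so the closest approach is when both have stopped.
Minimum gap = 23.760 − 11.363 = 12.397 m.

Minimum gap ≈ 12 m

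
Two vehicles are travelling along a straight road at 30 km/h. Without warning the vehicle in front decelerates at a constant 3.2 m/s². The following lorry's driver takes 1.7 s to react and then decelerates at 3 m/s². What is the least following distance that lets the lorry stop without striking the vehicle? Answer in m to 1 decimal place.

30 km/h ÷ 3.6 = 8.3333 m/s.
Leader travels v²/(2a_L) = 69.444 / 6.400 = 10.851 m before stopping.
Follower covers v·t_r = 8.3333 × 1.7 = 14.167 m while reacting, then v²/(2a_F) = 69.444 / 6.000 = 11.574 m while braking, for a total of 14.167 + 11.574 = 25.741 m.
Since a_F ≤ a_L and the follower starts braking later, the follower is never slower than the leader, so the closest approach is when both have stopped.
Minimum gap = 25.741 − 10.851 = 14.890 m.

Minimum gap ≈ 14.9 m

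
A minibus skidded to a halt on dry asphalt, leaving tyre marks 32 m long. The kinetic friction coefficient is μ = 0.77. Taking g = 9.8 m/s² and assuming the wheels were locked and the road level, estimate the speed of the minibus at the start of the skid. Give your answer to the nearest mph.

Deceleration a = μg = 0.77 × 9.8 = 7.546 m/s².
v = √(2a·d) = √(2 × 7.546 × 32) = √482.944 = 21.9760 m/s.
= 21.9760 ÷ 0.44704 = 49.159 mph.

Initial speed ≈ 49 mph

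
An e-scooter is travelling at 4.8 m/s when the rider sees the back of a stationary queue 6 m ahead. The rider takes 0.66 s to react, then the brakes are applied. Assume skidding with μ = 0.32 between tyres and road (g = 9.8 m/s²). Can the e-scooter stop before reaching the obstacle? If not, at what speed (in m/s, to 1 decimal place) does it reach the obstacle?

a = μg = 0.32 × 9.8 = 3.136 m/s².
Reaction distance = 4.8000 × 0.66 = 3.168 m.
Braking distance needed to stop: v²/(2a) = 23.040 / 6.272 = 3.673 m, so total needed = 3.168 + 3.673 = 6.841 m > 6 m — it cannot stop.
Distance remaining when braking begins: 6 − 3.168 = 2.832 m.
v² = v₀² − 2a·d = 23.040 − 2 × 3.136 × 2.832 = 5.278 m²/s².
v = √5.278 = 2.297 m/s.

No — it strikes the obstacle at 2.3 m/s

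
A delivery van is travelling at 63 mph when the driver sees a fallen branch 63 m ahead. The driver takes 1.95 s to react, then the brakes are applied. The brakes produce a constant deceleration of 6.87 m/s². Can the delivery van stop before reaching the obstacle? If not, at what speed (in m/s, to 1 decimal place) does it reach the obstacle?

63 mph × 0.44704 = 28.1635 m/s.
Reaction distance = 28.1635 × 1.95 = 54.919 m.
Braking distance needed to stop: v²/(2a) = 793.183 / 13.740 = 57.728 m, so total needed = 54.919 + 57.728 = 112.647 m > 63 m — it cannot stop.
Distance remaining when braking begins: 63 − 54.919 = 8.081 m.
v² = v₀² − 2a·d = 793.183 − 2 × 6.870 × 8.081 = 682.150 m²/s².
v = √682.150 = 26.118 m/s.

No — it strikes the obstacle at 26.1 m/s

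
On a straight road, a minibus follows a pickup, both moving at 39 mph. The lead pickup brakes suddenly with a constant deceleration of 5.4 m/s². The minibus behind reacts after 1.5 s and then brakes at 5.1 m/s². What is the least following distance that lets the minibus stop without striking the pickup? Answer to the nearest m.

39 mph × 0.44704 = 17.4346 m/s.
Leader travels v²/(2a_L) = 303.965 / 10.800 = 28.145 m before stopping.
Follower covers v·t_r = 17.4346 × 1.5 = 26.152 m while reacting, then v²/(2a_F) = 303.965 / 10.200 = 29.800 m while braking, for a total of 26.152 + 29.800 = 55.952 m.
Since a_F ≤ a_L and the follower starts braking later, the follower is never slower than the leader, so the closest approach is when both have stopped.
Minimum gap = 55.952 − 28.145 = 27.807 m.

Minimum gap ≈ 28 m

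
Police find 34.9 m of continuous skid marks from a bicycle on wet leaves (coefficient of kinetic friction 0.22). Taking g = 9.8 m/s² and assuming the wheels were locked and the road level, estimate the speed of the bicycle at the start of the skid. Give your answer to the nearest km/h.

Deceleration a = μg = 0.22 × 9.8 = 2.156 m/s².
v = √(2a·d) = √(2 × 2.156 × 34.9) = √150.489 = 12.2674 m/s.
= 12.2674 × 3.6 = 44.163 km/h.

Initial speed ≈ 44 km/h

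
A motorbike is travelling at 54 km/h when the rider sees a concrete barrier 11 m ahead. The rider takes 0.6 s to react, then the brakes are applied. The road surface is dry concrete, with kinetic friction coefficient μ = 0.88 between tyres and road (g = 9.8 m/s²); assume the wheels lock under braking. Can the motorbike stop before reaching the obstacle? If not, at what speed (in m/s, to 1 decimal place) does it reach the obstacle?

No — it strikes the obstacle at 13.8 m/s

54 km/h ÷ 3.6 = 15.0000 m/s.
a = μg = 0.88 × 9.8 = 8.624 m/s².
Reaction distance = 15.0000 × 0.6 = 9.000 m.
Braking distance needed to stop: v²/(2a) = 225.000 / 17.248 = 13.045 m, so total needed = 9.000 + 13.045 = 22.045 m > 11 m — it cannot stop.
Distance remaining when braking begins: 11 − 9.000 = 2.000 m.
v² = v₀² − 2a·d = 225.000 − 2 × 8.624 × 2.000 = 190.504 m²/s².
v = √190.504 = 13.802 m/s.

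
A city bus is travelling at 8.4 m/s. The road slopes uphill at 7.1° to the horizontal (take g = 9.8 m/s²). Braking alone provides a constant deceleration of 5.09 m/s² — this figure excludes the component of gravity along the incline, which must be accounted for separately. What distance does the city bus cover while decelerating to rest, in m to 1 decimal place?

Braking distance ≈ 5.6 m

Gravity along the uphill slope adds to the braking deceleration: a_eff = 5.090 + 9.8·sin 7.1° = 5.090 + 1.211 = 6.301 m/s².
Braking distance = v²/(2a) = 8.4000² / (2 × 6.301) = 70.560 / 12.602 = 5.599 m.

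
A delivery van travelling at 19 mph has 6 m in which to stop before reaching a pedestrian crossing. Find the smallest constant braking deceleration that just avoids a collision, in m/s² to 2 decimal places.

19 mph × 0.44704 = 8.4938 m/s.
v² = 2a·d ⇒ a = v²/(2d) = 8.4938² / (2 × 6.000) = 72.145 / 12.000 = 6.0121 m/s².

Required deceleration ≈ 6.01 m/s²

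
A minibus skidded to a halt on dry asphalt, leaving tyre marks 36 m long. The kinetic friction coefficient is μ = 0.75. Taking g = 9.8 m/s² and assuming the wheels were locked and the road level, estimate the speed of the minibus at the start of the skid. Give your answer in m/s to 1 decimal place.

Deceleration a = μg = 0.75 × 9.8 = 7.350 m/s².
v = √(2a·d) = √(2 × 7.350 × 36) = √529.200 = 23.0043 m/s.

Initial speed ≈ 23.0 m/s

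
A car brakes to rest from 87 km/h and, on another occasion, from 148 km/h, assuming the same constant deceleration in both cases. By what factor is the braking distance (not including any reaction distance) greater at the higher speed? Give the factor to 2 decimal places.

Braking distance d = v²/(2a), so with a fixed, d ∝ v².
Factor = (148/87)² = 1.7011² = 2.8937.

Factor ≈ 2.89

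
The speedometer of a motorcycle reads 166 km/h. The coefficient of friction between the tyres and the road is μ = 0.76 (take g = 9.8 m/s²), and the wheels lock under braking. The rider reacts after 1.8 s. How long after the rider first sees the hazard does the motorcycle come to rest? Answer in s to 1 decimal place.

166 km/h ÷ 3.6 = 46.1111 m/s.
a = μg = 0.76 × 9.8 = 7.448 m/s².
Braking time = v/a = 46.1111 / 7.448 = 6.191 s.
Total = 1.8 + 6.191 = 7.991 s.

Total time ≈ 8.0 s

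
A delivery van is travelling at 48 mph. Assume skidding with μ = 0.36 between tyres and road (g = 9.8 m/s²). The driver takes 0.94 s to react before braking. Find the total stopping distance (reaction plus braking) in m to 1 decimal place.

Total stopping distance ≈ 85.4 m

48 mph × 0.44704 = 21.4579 m/s.
a = μg = 0.36 × 9.8 = 3.528 m/s².
Reaction distance = v·t_r = 21.4579 × 0.94 = 20.170 m.
Braking distance = v²/(2a) = 21.4579² / (2 × 3.528) = 460.441 / 7.056 = 65.255 m.
Total = 20.170 + 65.255 = 85.425 m.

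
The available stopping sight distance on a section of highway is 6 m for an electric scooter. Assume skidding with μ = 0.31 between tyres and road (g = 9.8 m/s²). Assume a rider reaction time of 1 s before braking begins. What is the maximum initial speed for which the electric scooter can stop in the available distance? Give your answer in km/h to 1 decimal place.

Maximum speed ≈ 13.4 km/h

a = μg = 0.31 × 9.8 = 3.038 m/s².
Stopping distance: v·t_r + v²/(2a) = 6 with t_r = 1 s and a = 3.038 m/s².
So v² + 6.076 v − 36.46 = 0.
Positive root: v = −a·t_r + √((a·t_r)² + 2a·d) = −3.038 + √(9.229 + 36.46) = 3.7214 m/s.
3.7214 m/s × 3.6 = 13.397 km/h.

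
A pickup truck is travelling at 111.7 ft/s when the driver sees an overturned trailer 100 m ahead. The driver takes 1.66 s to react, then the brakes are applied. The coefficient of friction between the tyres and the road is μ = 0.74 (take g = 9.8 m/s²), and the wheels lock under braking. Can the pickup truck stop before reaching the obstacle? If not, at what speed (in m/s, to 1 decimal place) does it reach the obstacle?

111.7 ft/s × 0.3048 = 34.0462 m/s.
a = μg = 0.74 × 9.8 = 7.252 m/s².
Reaction distance = 34.0462 × 1.66 = 56.517 m.
Braking distance needed to stop: v²/(2a) = 1159.144 / 14.504 = 79.919 m, so total needed = 56.517 + 79.919 = 136.436 m > 100 m — it cannot stop.
Distance remaining when braking begins: 100 − 56.517 = 43.483 m.
v² = v₀² − 2a·d = 1159.144 − 2 × 7.252 × 43.483 = 528.467 m²/s².
v = √528.467 = 22.988 m/s.

No — it strikes the obstacle at 23.0 m/s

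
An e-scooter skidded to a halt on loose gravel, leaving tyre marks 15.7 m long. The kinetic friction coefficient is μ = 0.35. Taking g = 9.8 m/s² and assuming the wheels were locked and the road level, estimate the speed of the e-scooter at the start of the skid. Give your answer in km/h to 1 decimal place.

Initial speed ≈ 37.4 km/h

Deceleration a = μg = 0.35 × 9.8 = 3.430 m/s².
v = √(2a·d) = √(2 × 3.430 × 15.7) = √107.702 = 10.3780 m/s.
= 10.3780 × 3.6 = 37.361 km/h.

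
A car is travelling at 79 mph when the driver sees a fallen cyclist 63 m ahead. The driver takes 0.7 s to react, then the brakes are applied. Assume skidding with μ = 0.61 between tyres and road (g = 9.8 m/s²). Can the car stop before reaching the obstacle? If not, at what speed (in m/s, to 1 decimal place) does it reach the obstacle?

79 mph × 0.44704 = 35.3162 m/s.
a = μg = 0.61 × 9.8 = 5.978 m/s².
Reaction distance = 35.3162 × 0.7 = 24.721 m.
Braking distance needed to stop: v²/(2a) = 1247.234 / 11.956 = 104.319 m, so total needed = 24.721 + 104.319 = 129.040 m > 63 m — it cannot stop.
Distance remaining when braking begins: 63 − 24.721 = 38.279 m.
v² = v₀² − 2a·d = 1247.234 − 2 × 5.978 × 38.279 = 789.570 m²/s².
v = √789.570 = 28.099 m/s.

No — it strikes the obstacle at 28.1 m/s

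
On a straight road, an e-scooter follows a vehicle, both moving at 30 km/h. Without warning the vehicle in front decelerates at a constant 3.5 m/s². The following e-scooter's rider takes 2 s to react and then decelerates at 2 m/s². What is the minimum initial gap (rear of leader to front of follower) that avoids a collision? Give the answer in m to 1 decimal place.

Minimum gap ≈ 24.1 m

30 km/h ÷ 3.6 = 8.3333 m/s.
Leader travels v²/(2a_L) = 69.444 / 7.000 = 9.921 m before stopping.
Follower covers v·t_r = 8.3333 × 2 = 16.667 m while reacting, then v²/(2a_F) = 69.444 / 4.000 = 17.361 m while braking, for a total of 16.667 + 17.361 = 34.028 m.
Since a_F ≤ a_L and the follower starts braking later, the follower is never slower than the leader, so the closest approach is when both have stopped.
Minimum gap = 34.028 − 9.921 = 24.107 m.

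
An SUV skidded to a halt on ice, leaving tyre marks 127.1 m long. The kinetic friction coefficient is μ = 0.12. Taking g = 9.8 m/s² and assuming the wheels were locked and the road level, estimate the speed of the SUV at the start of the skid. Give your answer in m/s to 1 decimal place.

Initial speed ≈ 17.3 m/s

Deceleration a = μg = 0.12 × 9.8 = 1.176 m/s².
v = √(2a·d) = √(2 × 1.176 × 127.1) = √298.939 = 17.2899 m/s.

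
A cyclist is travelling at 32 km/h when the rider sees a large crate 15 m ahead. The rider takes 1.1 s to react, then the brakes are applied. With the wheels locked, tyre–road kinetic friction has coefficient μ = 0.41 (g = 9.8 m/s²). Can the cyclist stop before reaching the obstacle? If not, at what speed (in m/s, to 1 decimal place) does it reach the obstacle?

No — it strikes the obstacle at 6.1 m/s

32 km/h ÷ 3.6 = 8.8889 m/s.
a = μg = 0.41 × 9.8 = 4.018 m/s².
Reaction distance = 8.8889 × 1.1 = 9.778 m.
Braking distance needed to stop: v²/(2a) = 79.013 / 8.036 = 9.832 m, so total needed = 9.778 + 9.832 = 19.610 m > 15 m — it cannot stop.
Distance remaining when braking begins: 15 − 9.778 = 5.222 m.
v² = v₀² − 2a·d = 79.013 − 2 × 4.018 × 5.222 = 37.049 m²/s².
v = √37.049 = 6.087 m/s.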